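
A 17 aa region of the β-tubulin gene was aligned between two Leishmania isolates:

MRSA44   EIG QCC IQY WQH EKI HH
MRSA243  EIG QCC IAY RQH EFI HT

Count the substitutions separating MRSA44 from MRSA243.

4

Mismatches occur at site 8 (Q→A), site 10 (W→R), site 14 (K→F), site 17 (H→T).
That gives 4 mismatches out of 17 aligned sites, so the Hamming distance is 4.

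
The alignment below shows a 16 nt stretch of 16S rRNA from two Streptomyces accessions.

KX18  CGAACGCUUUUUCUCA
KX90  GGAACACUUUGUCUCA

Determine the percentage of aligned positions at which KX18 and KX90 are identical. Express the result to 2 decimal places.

The sequences differ at positions 1 (C/G), 6 (G/A), 11 (U/G).
13 of the 16 sites match, so the percent identity is 13/16 × 100 = 81.25%.

81.25%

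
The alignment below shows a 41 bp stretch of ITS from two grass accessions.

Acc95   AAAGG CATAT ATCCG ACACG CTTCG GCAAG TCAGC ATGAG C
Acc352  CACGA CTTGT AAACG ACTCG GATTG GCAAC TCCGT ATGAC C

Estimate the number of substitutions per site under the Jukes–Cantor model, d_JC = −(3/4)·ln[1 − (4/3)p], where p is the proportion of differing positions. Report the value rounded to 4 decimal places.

0.5018

Mismatches occur at site 1 (A↔C), site 3 (A↔C), site 5 (G↔A), site 7 (A↔T), site 9 (A↔G), site 12 (T↔A), site 13 (C↔A), site 18 (A↔T), site 21 (C↔G), site 22 (T↔A), site 24 (C↔T), site 30 (G↔C), site 33 (A↔C), site 35 (C↔T), site 40 (G↔C).
p = 15/41 = 0.365854.
d = −0.75 · ln(1 − (4/3)·0.365854) = −0.75 · ln(0.512195) = −0.75 · (-0.669050) = 0.5018.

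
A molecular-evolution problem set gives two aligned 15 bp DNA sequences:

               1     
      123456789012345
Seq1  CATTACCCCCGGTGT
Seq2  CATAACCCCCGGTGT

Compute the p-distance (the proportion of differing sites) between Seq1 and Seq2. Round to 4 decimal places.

A single mismatch occurs at site 4 (T↔A).
There are 1 differences over 15 sites, so p = 1/15 = 0.0667.

0.0667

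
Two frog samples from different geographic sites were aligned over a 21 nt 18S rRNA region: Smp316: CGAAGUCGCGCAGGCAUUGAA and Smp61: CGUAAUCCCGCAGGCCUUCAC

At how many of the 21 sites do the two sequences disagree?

Mismatches occur at site 3 (A↔U), site 5 (G↔A), site 8 (G↔C), site 16 (A↔C), site 19 (G↔C), site 21 (A↔C).
That gives 6 mismatches out of 21 aligned sites, so the Hamming distance is 6.

6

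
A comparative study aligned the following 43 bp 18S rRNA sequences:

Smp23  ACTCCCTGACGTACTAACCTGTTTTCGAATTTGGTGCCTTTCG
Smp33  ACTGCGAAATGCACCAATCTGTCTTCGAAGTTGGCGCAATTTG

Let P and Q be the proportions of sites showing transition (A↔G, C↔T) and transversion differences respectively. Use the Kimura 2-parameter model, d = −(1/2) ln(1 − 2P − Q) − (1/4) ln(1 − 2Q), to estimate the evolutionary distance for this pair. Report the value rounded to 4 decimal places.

0.4401

The sequences differ at positions 4 (C/G, transversion), 6 (C/G, transversion), 7 (T/A, transversion), 8 (G/A, transition), 10 (C/T, transition), 12 (T/C, transition), 15 (T/C, transition), 18 (C/T, transition), 23 (T/C, transition), 30 (T/G, transversion), 35 (T/C, transition), 38 (C/A, transversion), 39 (T/A, transversion), 42 (C/T, transition).
Of the 14 differences, 8 transitions and 6 transversions over 43 sites: P = 8/43 = 0.186047, Q = 6/43 = 0.139535.
d = −0.5·ln(0.488371) − 0.25·ln(0.720930) = −0.5·(-0.716680) − 0.25·(-0.327213) = 0.4401.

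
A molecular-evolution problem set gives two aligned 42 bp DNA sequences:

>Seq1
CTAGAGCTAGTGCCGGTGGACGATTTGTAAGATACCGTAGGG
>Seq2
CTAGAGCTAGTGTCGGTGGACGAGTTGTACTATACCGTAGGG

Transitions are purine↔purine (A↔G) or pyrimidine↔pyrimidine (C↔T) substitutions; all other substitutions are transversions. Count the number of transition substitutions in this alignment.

1

Differing sites — 13:C/T (Ti); 24:T/G (Tv); 30:A/C (Tv); 31:G/T (Tv).
Of the 4 differences, 1 transition and 3 transversions, so the answer is 1.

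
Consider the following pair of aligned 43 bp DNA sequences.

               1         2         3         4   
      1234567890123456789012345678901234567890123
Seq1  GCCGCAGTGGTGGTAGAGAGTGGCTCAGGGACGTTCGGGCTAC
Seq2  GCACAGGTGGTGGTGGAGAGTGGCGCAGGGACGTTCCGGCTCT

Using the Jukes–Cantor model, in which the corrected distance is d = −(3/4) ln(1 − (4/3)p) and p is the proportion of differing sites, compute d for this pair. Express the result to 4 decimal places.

0.2454

Differing sites — 3:C/A; 4:G/C; 5:C/A; 6:A/G; 15:A/G; 25:T/G; 37:G/C; 42:A/C; 43:C/T.
p = 9/43 = 0.209302.
d = −0.75 · ln(1 − (4/3)·0.209302) = −0.75 · ln(0.720931) = −0.75 · (-0.327212) = 0.2454.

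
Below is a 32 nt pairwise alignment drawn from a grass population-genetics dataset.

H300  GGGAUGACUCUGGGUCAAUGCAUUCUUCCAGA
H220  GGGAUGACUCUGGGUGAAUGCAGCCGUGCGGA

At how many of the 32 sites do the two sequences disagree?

The sequences differ at positions 16 (C/G), 23 (U/G), 24 (U/C), 26 (U/G), 28 (C/G), 30 (A/G).
That gives 6 mismatches out of 32 aligned sites, so the Hamming distance is 6.

6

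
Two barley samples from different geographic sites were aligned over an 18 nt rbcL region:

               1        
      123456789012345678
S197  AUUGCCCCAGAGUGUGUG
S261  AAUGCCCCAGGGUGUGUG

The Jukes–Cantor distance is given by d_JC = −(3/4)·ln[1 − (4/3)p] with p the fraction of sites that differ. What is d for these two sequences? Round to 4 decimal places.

Mismatches occur at site 2 (U→A), site 11 (A→G).
p = 2/18 = 0.111111.
d = −0.75 · ln(1 − (4/3)·0.111111) = −0.75 · ln(0.851852) = −0.75 · (-0.160342) = 0.1203.

0.1203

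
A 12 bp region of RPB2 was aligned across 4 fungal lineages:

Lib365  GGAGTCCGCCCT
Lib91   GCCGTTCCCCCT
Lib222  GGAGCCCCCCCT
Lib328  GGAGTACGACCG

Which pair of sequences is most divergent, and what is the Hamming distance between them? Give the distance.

6

Pairwise Hamming distances:
  Lib365 vs Lib91: 4
  Lib365 vs Lib222: 2
  Lib365 vs Lib328: 3
  Lib91 vs Lib222: 4
  Lib91 vs Lib328: 6
  Lib222 vs Lib328: 5
The largest is 6, between Lib91 and Lib328.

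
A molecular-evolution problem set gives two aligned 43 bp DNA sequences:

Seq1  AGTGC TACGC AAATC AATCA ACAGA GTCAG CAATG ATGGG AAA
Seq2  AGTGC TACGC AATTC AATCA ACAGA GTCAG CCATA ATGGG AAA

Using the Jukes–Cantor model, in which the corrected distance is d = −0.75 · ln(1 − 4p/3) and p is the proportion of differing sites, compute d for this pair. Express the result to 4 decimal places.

The sequences differ at positions 13 (A/T), 32 (A/C), 35 (G/A).
p = 3/43 = 0.069767.
d = −0.75 · ln(1 − (4/3)·0.069767) = −0.75 · ln(0.906977) = −0.75 · (-0.097638) = 0.0732.

0.0732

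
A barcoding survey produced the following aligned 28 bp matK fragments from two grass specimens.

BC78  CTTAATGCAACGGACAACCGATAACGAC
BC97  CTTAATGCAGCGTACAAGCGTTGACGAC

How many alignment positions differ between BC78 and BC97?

Differing sites — 10:A/G; 13:G/T; 18:C/G; 21:A/T; 23:A/G.
That gives 5 mismatches out of 28 aligned sites, so the Hamming distance is 5.

5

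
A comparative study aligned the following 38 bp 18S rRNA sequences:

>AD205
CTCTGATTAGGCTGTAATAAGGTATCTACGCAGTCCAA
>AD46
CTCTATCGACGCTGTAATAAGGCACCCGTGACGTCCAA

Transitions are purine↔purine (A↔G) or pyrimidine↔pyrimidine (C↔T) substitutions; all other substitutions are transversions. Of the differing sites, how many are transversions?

5

Mismatches occur at site 5 (G/A, transition), site 6 (A/T, transversion), site 7 (T/C, transition), site 8 (T/G, transversion), site 10 (G/C, transversion), site 23 (T/C, transition), site 25 (T/C, transition), site 27 (T/C, transition), site 28 (A/G, transition), site 29 (C/T, transition), site 31 (C/A, transversion), site 32 (A/C, transversion).
Of the 12 differences, 7 transitions and 5 transversions, so the answer is 5.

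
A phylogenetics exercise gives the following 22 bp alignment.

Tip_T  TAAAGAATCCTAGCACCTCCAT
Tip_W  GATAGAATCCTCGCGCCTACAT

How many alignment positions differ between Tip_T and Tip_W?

The sequences differ at positions 1 (T/G), 3 (A/T), 12 (A/C), 15 (A/G), 19 (C/A).
That gives 5 mismatches out of 22 aligned sites, so the Hamming distance is 5.

5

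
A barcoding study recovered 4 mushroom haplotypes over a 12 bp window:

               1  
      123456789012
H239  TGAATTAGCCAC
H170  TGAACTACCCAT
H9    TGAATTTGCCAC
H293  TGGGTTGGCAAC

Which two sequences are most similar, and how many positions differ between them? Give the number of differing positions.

Pairwise Hamming distances:
  H239 vs H170: 3
  H239 vs H9: 1
  H239 vs H293: 4
  H170 vs H9: 4
  H170 vs H293: 7
  H9 vs H293: 4
The smallest is 1, between H239 and H9.

1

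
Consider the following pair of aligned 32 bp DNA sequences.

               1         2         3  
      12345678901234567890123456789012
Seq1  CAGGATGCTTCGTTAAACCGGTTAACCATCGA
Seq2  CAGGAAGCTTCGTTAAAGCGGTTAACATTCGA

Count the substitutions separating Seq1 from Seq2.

Mismatches occur at site 6 (T→A), site 18 (C→G), site 27 (C→A), site 28 (A→T).
That gives 4 mismatches out of 32 aligned sites, so the Hamming distance is 4.

4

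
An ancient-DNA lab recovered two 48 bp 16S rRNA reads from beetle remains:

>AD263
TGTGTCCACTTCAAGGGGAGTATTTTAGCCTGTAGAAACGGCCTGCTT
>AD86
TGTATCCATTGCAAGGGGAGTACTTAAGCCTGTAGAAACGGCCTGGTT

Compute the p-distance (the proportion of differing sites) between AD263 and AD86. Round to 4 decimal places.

0.1250

Differing sites — 4:G/A; 9:C/T; 11:T/G; 23:T/C; 26:T/A; 46:C/G.
There are 6 differences over 48 sites, so p = 6/48 = 0.1250.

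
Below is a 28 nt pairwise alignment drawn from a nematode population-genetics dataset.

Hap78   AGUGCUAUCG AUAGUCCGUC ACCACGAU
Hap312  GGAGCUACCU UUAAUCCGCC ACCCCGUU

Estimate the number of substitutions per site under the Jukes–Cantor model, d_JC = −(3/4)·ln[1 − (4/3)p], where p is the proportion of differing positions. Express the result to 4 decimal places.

0.4197

Differing sites — 1:A/G; 3:U/A; 8:U/C; 10:G/U; 11:A/U; 14:G/A; 19:U/C; 24:A/C; 27:A/U.
p = 9/28 = 0.321429.
d = −0.75 · ln(1 − (4/3)·0.321429) = −0.75 · ln(0.571428) = −0.75 · (-0.559617) = 0.4197.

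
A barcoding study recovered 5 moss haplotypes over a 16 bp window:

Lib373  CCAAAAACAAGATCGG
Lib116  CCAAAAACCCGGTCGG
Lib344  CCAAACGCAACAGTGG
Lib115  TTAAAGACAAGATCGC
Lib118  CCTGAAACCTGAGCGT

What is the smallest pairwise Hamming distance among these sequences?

Pairwise Hamming distances:
  Lib373 vs Lib116: 3
  Lib373 vs Lib344: 5
  Lib373 vs Lib115: 4
  Lib373 vs Lib118: 6
  Lib116 vs Lib344: 8
  Lib116 vs Lib115: 7
  Lib116 vs Lib118: 6
  Lib344 vs Lib115: 8
  Lib344 vs Lib118: 9
  Lib115 vs Lib118: 9
The smallest is 3, between Lib373 and Lib116.

3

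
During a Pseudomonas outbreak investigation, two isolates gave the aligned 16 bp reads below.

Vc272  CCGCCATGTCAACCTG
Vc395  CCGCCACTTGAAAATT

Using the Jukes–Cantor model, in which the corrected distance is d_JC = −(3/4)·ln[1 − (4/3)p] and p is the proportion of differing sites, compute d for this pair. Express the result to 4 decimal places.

0.5199

Mismatches occur at site 7 (T↔C), site 8 (G↔T), site 10 (C↔G), site 13 (C↔A), site 14 (C↔A), site 16 (G↔T).
p = 6/16 = 0.375000.
d = −0.75 · ln(1 − (4/3)·0.375000) = −0.75 · ln(0.500000) = −0.75 · (-0.693147) = 0.5199.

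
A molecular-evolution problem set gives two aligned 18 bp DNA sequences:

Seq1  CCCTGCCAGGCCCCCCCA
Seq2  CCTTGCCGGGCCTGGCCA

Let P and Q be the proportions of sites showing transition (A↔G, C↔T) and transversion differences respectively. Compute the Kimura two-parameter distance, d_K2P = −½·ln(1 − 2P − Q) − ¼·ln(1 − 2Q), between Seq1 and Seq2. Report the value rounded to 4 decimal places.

Differing sites — 3:C/T (Ti); 8:A/G (Ti); 13:C/T (Ti); 14:C/G (Tv); 15:C/G (Tv).
Of the 5 differences, 3 transitions and 2 transversions over 18 sites: P = 3/18 = 0.166667, Q = 2/18 = 0.111111.
d = −0.5·ln(0.555555) − 0.25·ln(0.777778) = −0.5·(-0.587788) − 0.25·(-0.251314) = 0.3567.

0.3567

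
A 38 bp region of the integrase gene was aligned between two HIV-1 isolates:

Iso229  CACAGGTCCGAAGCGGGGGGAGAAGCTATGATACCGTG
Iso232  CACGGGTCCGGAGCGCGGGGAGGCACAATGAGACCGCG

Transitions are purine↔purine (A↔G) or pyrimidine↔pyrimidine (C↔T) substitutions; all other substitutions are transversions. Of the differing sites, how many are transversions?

The sequences differ at positions 4 (A/G, transition), 11 (A/G, transition), 16 (G/C, transversion), 23 (A/G, transition), 24 (A/C, transversion), 25 (G/A, transition), 27 (T/A, transversion), 32 (T/G, transversion), 37 (T/C, transition).
Of the 9 differences, 5 transitions and 4 transversions, so the answer is 4.

4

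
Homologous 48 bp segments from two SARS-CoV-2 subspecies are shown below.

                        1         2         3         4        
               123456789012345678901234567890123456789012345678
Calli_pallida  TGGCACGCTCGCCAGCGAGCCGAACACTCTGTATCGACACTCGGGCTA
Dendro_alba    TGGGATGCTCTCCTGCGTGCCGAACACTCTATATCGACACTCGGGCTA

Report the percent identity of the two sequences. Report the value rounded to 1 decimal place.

87.5%

Mismatches occur at site 4 (C/G), site 6 (C/T), site 11 (G/T), site 14 (A/T), site 18 (A/T), site 31 (G/A).
42 of the 48 sites match, so the percent identity is 42/48 × 100 = 87.5%.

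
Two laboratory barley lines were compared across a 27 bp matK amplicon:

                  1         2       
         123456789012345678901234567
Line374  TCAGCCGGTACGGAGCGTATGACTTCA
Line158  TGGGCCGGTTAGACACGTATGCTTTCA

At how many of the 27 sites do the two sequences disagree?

The sequences differ at positions 2 (C/G), 3 (A/G), 10 (A/T), 11 (C/A), 13 (G/A), 14 (A/C), 15 (G/A), 22 (A/C), 23 (C/T).
That gives 9 mismatches out of 27 aligned sites, so the Hamming distance is 9.

9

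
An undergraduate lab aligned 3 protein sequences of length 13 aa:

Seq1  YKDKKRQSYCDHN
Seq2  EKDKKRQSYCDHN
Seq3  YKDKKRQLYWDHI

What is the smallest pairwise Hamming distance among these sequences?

1

Pairwise Hamming distances:
  Seq1 vs Seq2: 1
  Seq1 vs Seq3: 3
  Seq2 vs Seq3: 4
The smallest is 1, between Seq1 and Seq2.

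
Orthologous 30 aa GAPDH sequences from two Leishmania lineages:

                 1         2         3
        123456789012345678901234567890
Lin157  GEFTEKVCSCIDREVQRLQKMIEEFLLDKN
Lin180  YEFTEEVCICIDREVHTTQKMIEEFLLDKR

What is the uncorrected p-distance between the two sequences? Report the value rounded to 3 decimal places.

The sequences differ at positions 1 (G/Y), 6 (K/E), 9 (S/I), 16 (Q/H), 17 (R/T), 18 (L/T), 30 (N/R).
There are 7 differences over 30 sites, so p = 7/30 = 0.233.

0.233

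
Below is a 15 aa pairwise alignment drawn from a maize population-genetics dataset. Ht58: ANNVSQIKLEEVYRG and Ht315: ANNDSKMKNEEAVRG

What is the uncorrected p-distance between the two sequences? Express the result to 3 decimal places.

The sequences differ at positions 4 (V/D), 6 (Q/K), 7 (I/M), 9 (L/N), 12 (V/A), 13 (Y/V).
There are 6 differences over 15 sites, so p = 6/15 = 0.400.

0.400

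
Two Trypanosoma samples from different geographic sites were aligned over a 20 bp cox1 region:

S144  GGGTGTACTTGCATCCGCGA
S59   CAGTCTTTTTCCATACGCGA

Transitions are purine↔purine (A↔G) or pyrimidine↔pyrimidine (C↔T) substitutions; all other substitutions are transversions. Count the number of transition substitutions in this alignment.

2

Mismatches occur at site 1 (G/C, transversion), site 2 (G/A, transition), site 5 (G/C, transversion), site 7 (A/T, transversion), site 8 (C/T, transition), site 11 (G/C, transversion), site 15 (C/A, transversion).
Of the 7 differences, 2 transitions and 5 transversions, so the answer is 2.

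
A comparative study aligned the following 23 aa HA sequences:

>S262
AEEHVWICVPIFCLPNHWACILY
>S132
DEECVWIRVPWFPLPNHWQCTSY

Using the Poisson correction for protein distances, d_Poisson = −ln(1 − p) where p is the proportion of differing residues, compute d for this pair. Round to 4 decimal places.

0.4274

Differing sites — 1:A/D; 4:H/C; 8:C/R; 11:I/W; 13:C/P; 19:A/Q; 21:I/T; 22:L/S.
p = 8/23 = 0.347826.
d = −ln(1 − 0.347826) = −ln(0.652174) = 0.4274.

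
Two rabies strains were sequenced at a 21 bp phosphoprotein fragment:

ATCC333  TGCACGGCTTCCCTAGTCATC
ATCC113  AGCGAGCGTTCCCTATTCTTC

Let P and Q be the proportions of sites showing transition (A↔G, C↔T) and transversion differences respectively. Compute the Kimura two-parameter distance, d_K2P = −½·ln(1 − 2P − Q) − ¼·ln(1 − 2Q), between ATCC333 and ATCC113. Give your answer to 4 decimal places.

0.4516

Differing sites — 1:T/A (Tv); 4:A/G (Ti); 5:C/A (Tv); 7:G/C (Tv); 8:C/G (Tv); 16:G/T (Tv); 19:A/T (Tv).
Of the 7 differences, 1 transition and 6 transversions over 21 sites: P = 1/21 = 0.047619, Q = 6/21 = 0.285714.
d = −0.5·ln(0.619048) − 0.25·ln(0.428572) = −0.5·(-0.479572) − 0.25·(-0.847297) = 0.4516.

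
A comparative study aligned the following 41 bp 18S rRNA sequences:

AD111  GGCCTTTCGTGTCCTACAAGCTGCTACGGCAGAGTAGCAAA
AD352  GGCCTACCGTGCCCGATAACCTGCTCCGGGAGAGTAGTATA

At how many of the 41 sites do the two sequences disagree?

10

Differing sites — 6:T/A; 7:T/C; 12:T/C; 15:T/G; 17:C/T; 20:G/C; 26:A/C; 30:C/G; 38:C/T; 40:A/T.
That gives 10 mismatches out of 41 aligned sites, so the Hamming distance is 10.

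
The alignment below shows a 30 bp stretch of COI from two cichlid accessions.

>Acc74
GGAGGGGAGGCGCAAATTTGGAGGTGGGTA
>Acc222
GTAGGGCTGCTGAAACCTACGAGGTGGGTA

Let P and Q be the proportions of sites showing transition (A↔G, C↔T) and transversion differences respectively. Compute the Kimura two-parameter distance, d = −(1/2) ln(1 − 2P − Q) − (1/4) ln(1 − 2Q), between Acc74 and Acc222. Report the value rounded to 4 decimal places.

0.4459

Mismatches occur at site 2 (G→T, transversion), site 7 (G→C, transversion), site 8 (A→T, transversion), site 10 (G→C, transversion), site 11 (C→T, transition), site 13 (C→A, transversion), site 16 (A→C, transversion), site 17 (T→C, transition), site 19 (T→A, transversion), site 20 (G→C, transversion).
Of the 10 differences, 2 transitions and 8 transversions over 30 sites: P = 2/30 = 0.066667, Q = 8/30 = 0.266667.
d = −0.5·ln(0.599999) − 0.25·ln(0.466666) = −0.5·(-0.510827) − 0.25·(-0.762141) = 0.4459.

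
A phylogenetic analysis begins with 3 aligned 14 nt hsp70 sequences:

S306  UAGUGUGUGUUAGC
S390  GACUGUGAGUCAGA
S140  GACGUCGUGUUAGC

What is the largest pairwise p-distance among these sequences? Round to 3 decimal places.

0.429

Pairwise Hamming distances:
  S306 vs S390: 5
  S306 vs S140: 5
  S390 vs S140: 6
The largest is 6 mismatches, between S390 and S140; p = 6/14 = 0.429.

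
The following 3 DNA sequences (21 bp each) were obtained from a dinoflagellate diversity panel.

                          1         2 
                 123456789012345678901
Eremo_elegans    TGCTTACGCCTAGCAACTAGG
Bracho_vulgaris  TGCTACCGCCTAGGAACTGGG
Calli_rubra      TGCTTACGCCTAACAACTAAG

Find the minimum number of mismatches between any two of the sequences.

Pairwise Hamming distances:
  Eremo_elegans vs Bracho_vulgaris: 4
  Eremo_elegans vs Calli_rubra: 2
  Bracho_vulgaris vs Calli_rubra: 6
The smallest is 2, between Eremo_elegans and Calli_rubra.

2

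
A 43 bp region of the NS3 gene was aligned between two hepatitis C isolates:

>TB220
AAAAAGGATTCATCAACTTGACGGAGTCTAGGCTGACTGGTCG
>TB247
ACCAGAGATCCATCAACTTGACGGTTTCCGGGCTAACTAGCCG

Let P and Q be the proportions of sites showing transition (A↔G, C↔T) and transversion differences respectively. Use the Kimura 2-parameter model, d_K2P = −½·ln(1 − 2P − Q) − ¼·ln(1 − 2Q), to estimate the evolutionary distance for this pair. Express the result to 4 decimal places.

Mismatches occur at site 2 (A/C, transversion), site 3 (A/C, transversion), site 5 (A/G, transition), site 6 (G/A, transition), site 10 (T/C, transition), site 25 (A/T, transversion), site 26 (G/T, transversion), site 29 (T/C, transition), site 30 (A/G, transition), site 35 (G/A, transition), site 39 (G/A, transition), site 41 (T/C, transition).
Of the 12 differences, 8 transitions and 4 transversions over 43 sites: P = 8/43 = 0.186047, Q = 4/43 = 0.093023.
d = −0.5·ln(0.534883) − 0.25·ln(0.813954) = −0.5·(-0.625707) − 0.25·(-0.205851) = 0.3643.

0.3643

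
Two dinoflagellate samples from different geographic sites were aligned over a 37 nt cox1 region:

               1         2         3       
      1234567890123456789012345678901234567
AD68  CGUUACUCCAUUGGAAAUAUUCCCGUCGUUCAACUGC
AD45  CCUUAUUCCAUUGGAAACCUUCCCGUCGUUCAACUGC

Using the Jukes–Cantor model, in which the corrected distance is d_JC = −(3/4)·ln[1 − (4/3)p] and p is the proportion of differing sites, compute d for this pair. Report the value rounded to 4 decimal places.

The sequences differ at positions 2 (G/C), 6 (C/U), 18 (U/C), 19 (A/C).
p = 4/37 = 0.108108.
d = −0.75 · ln(1 − (4/3)·0.108108) = −0.75 · ln(0.855856) = −0.75 · (-0.155653) = 0.1167.

0.1167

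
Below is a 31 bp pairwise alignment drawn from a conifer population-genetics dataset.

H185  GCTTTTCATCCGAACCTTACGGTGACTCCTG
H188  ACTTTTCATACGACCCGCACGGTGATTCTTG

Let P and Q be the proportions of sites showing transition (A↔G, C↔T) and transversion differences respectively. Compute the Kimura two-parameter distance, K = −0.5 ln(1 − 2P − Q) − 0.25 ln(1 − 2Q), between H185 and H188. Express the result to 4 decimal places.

Differing sites — 1:G/A (Ti); 10:C/A (Tv); 14:A/C (Tv); 17:T/G (Tv); 18:T/C (Ti); 26:C/T (Ti); 29:C/T (Ti).
Of the 7 differences, 4 transitions and 3 transversions over 31 sites: P = 4/31 = 0.129032, Q = 3/31 = 0.096774.
d = −0.5·ln(0.645162) − 0.25·ln(0.806452) = −0.5·(-0.438254) − 0.25·(-0.215111) = 0.2729.

0.2729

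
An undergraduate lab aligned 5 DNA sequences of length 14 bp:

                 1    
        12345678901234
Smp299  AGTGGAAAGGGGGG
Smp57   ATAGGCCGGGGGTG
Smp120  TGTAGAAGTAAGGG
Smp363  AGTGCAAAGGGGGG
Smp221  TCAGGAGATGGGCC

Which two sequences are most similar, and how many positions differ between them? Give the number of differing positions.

1

Pairwise Hamming distances:
  Smp299 vs Smp57: 6
  Smp299 vs Smp120: 6
  Smp299 vs Smp363: 1
  Smp299 vs Smp221: 7
  Smp57 vs Smp120: 10
  Smp57 vs Smp363: 7
  Smp57 vs Smp221: 8
  Smp120 vs Smp363: 7
  Smp120 vs Smp221: 9
  Smp363 vs Smp221: 8
The smallest is 1, between Smp299 and Smp363.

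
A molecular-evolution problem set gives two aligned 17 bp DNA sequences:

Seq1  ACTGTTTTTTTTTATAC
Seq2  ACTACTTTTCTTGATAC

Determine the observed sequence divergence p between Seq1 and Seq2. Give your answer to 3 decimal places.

0.235

Differing sites — 4:G/A; 5:T/C; 10:T/C; 13:T/G.
There are 4 differences over 17 sites, so p = 4/17 = 0.235.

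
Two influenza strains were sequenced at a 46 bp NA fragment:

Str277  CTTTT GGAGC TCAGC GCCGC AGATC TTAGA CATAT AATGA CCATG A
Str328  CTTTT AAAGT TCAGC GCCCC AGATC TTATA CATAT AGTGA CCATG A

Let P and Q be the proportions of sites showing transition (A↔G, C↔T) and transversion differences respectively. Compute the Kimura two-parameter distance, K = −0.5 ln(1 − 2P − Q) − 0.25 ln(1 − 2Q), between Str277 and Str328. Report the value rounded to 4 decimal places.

The sequences differ at positions 6 (G/A, transition), 7 (G/A, transition), 10 (C/T, transition), 19 (G/C, transversion), 29 (G/T, transversion), 37 (A/G, transition).
Of the 6 differences, 4 transitions and 2 transversions over 46 sites: P = 4/46 = 0.086957, Q = 2/46 = 0.043478.
d = −0.5·ln(0.782608) − 0.25·ln(0.913044) = −0.5·(-0.245123) − 0.25·(-0.090971) = 0.1453.

0.1453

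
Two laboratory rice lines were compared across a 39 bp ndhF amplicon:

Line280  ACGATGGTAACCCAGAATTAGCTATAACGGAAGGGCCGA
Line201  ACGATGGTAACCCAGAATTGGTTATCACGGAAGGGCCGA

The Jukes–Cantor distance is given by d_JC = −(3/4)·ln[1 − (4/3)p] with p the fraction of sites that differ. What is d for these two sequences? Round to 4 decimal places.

The sequences differ at positions 20 (A/G), 22 (C/T), 26 (A/C).
p = 3/39 = 0.076923.
d = −0.75 · ln(1 − (4/3)·0.076923) = −0.75 · ln(0.897436) = −0.75 · (-0.108213) = 0.0812.

0.0812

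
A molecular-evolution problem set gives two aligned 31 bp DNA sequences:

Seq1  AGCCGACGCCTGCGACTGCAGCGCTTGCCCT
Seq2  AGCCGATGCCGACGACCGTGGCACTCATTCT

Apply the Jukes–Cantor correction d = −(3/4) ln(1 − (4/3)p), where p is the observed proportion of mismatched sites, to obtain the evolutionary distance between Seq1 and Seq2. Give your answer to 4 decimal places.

0.4806

The sequences differ at positions 7 (C/T), 11 (T/G), 12 (G/A), 17 (T/C), 19 (C/T), 20 (A/G), 23 (G/A), 26 (T/C), 27 (G/A), 28 (C/T), 29 (C/T).
p = 11/31 = 0.354839.
d = −0.75 · ln(1 − (4/3)·0.354839) = −0.75 · ln(0.526881) = −0.75 · (-0.640781) = 0.4806.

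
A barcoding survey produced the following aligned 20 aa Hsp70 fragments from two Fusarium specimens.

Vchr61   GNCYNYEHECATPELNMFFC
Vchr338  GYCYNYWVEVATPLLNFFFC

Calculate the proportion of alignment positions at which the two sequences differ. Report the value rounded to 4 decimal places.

0.3000

Differing sites — 2:N/Y; 7:E/W; 8:H/V; 10:C/V; 14:E/L; 17:M/F.
There are 6 differences over 20 sites, so p = 6/20 = 0.3000.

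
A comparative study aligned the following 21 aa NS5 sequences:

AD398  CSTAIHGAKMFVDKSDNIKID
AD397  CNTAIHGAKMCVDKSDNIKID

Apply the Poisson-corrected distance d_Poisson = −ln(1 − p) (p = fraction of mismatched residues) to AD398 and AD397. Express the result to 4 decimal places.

0.1001

The sequences differ at positions 2 (S/N), 11 (F/C).
p = 2/21 = 0.095238.
d = −ln(1 − 0.095238) = −ln(0.904762) = 0.1001.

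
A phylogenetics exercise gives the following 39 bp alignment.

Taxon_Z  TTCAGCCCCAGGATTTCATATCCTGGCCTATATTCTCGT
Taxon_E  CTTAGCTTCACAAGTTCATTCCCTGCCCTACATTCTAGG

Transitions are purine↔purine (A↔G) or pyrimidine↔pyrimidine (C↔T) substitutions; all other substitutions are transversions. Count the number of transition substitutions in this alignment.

The sequences differ at positions 1 (T/C, transition), 3 (C/T, transition), 7 (C/T, transition), 8 (C/T, transition), 11 (G/C, transversion), 12 (G/A, transition), 14 (T/G, transversion), 20 (A/T, transversion), 21 (T/C, transition), 26 (G/C, transversion), 31 (T/C, transition), 37 (C/A, transversion), 39 (T/G, transversion).
Of the 13 differences, 7 transitions and 6 transversions, so the answer is 7.

7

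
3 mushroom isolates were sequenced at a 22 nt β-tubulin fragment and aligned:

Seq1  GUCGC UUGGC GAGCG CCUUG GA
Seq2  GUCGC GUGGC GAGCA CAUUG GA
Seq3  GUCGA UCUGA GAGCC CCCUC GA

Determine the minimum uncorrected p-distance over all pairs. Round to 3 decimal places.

Pairwise Hamming distances:
  Seq1 vs Seq2: 3
  Seq1 vs Seq3: 7
  Seq2 vs Seq3: 9
The smallest is 3 mismatches, between Seq1 and Seq2; p = 3/22 = 0.136.

0.136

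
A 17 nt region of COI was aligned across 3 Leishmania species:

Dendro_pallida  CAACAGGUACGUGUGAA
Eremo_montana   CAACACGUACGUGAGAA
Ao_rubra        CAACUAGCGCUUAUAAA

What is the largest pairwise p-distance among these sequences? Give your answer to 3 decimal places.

Pairwise Hamming distances:
  Dendro_pallida vs Eremo_montana: 2
  Dendro_pallida vs Ao_rubra: 7
  Eremo_montana vs Ao_rubra: 8
The largest is 8 mismatches, between Eremo_montana and Ao_rubra; p = 8/17 = 0.471.

0.471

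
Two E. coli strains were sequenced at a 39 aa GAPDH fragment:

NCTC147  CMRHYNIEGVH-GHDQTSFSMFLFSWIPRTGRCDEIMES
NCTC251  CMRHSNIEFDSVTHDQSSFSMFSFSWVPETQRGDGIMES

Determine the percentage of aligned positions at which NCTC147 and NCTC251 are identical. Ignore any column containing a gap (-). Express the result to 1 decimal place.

Excluding the 1 gap column leaves 38 comparable sites.
Mismatches occur at site 5 (Y→S), site 9 (G→F), site 10 (V→D), site 11 (H→S), site 13 (G→T), site 17 (T→S), site 23 (L→S), site 27 (I→V), site 29 (R→E), site 31 (G→Q), site 33 (C→G), site 35 (E→G).
26 of the 38 comparable sites match, so the percent identity is 26/38 × 100 = 68.4%.

68.4%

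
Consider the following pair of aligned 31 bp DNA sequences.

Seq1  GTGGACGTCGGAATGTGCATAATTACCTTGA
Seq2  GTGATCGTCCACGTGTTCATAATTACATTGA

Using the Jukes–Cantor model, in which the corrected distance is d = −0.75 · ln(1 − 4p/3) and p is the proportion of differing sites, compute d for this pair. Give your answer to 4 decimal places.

0.3163

Differing sites — 4:G/A; 5:A/T; 10:G/C; 11:G/A; 12:A/C; 13:A/G; 17:G/T; 27:C/A.
p = 8/31 = 0.258065.
d = −0.75 · ln(1 − (4/3)·0.258065) = −0.75 · ln(0.655913) = −0.75 · (-0.421727) = 0.3163.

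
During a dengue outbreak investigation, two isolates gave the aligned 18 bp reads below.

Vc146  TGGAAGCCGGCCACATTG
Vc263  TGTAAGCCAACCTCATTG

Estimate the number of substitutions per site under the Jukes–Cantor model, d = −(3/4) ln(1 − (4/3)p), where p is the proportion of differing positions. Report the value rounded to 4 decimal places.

0.2635

Mismatches occur at site 3 (G→T), site 9 (G→A), site 10 (G→A), site 13 (A→T).
p = 4/18 = 0.222222.
d = −0.75 · ln(1 − (4/3)·0.222222) = −0.75 · ln(0.703704) = −0.75 · (-0.351397) = 0.2635.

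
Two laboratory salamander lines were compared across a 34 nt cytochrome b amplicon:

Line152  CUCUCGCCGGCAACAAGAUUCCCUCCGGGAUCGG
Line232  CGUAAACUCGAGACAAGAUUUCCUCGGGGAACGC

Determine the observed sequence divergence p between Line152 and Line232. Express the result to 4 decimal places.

0.3824

Mismatches occur at site 2 (U→G), site 3 (C→U), site 4 (U→A), site 5 (C→A), site 6 (G→A), site 8 (C→U), site 9 (G→C), site 11 (C→A), site 12 (A→G), site 21 (C→U), site 26 (C→G), site 31 (U→A), site 34 (G→C).
There are 13 differences over 34 sites, so p = 13/34 = 0.3824.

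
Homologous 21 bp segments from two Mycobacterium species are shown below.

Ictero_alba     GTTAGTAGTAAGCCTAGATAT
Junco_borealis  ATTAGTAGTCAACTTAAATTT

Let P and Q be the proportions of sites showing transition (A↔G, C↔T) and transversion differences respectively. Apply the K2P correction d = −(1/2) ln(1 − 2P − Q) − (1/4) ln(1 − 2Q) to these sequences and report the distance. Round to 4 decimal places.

0.3761

Mismatches occur at site 1 (G↔A, transition), site 10 (A↔C, transversion), site 12 (G↔A, transition), site 14 (C↔T, transition), site 17 (G↔A, transition), site 20 (A↔T, transversion).
Of the 6 differences, 4 transitions and 2 transversions over 21 sites: P = 4/21 = 0.190476, Q = 2/21 = 0.095238.
d = −0.5·ln(0.523810) − 0.25·ln(0.809524) = −0.5·(-0.646626) − 0.25·(-0.211309) = 0.3761.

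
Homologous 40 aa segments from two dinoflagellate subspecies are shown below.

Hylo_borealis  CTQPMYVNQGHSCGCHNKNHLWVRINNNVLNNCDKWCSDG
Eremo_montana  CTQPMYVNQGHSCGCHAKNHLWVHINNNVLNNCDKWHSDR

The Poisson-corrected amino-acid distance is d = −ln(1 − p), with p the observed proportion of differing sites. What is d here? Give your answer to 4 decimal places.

0.1054

The sequences differ at positions 17 (N/A), 24 (R/H), 37 (C/H), 40 (G/R).
p = 4/40 = 0.100000.
d = −ln(1 − 0.100000) = −ln(0.900000) = 0.1054.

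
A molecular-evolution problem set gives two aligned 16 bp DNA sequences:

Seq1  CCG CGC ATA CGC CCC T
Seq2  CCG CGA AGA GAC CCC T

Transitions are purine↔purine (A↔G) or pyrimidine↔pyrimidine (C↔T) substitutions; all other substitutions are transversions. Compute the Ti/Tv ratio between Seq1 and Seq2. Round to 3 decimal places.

0.333

The sequences differ at positions 6 (C/A, transversion), 8 (T/G, transversion), 10 (C/G, transversion), 11 (G/A, transition).
Of the 4 differences, 1 transition and 3 transversions, so Ti/Tv = 1/3 = 0.333.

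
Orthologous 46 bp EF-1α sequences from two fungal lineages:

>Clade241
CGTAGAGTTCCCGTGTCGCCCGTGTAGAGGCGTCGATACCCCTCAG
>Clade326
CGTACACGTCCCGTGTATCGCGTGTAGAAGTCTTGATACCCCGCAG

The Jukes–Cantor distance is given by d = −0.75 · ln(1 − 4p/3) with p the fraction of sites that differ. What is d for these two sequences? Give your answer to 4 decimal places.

Mismatches occur at site 5 (G/C), site 7 (G/C), site 8 (T/G), site 17 (C/A), site 18 (G/T), site 20 (C/G), site 29 (G/A), site 31 (C/T), site 32 (G/C), site 34 (C/T), site 43 (T/G).
p = 11/46 = 0.239130.
d = −0.75 · ln(1 − (4/3)·0.239130) = −0.75 · ln(0.681160) = −0.75 · (-0.383958) = 0.2880.

0.2880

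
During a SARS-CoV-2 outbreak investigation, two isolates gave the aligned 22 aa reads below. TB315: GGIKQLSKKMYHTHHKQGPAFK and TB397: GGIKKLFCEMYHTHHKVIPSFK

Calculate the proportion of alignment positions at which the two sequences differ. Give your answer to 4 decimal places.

Mismatches occur at site 5 (Q↔K), site 7 (S↔F), site 8 (K↔C), site 9 (K↔E), site 17 (Q↔V), site 18 (G↔I), site 20 (A↔S).
There are 7 differences over 22 sites, so p = 7/22 = 0.3182.

0.3182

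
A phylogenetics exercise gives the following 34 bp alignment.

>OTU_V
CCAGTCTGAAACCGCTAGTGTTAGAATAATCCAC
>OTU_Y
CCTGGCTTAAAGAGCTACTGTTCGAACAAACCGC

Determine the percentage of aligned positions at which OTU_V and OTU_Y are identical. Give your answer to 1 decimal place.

The sequences differ at positions 3 (A/T), 5 (T/G), 8 (G/T), 12 (C/G), 13 (C/A), 18 (G/C), 23 (A/C), 27 (T/C), 30 (T/A), 33 (A/G).
24 of the 34 sites match, so the percent identity is 24/34 × 100 = 70.6%.

70.6%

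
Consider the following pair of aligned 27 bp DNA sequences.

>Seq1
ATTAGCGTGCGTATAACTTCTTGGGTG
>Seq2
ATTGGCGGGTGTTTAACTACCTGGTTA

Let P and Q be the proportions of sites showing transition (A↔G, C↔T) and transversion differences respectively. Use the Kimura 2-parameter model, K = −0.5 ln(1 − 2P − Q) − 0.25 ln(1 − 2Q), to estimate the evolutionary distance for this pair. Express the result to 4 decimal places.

0.3817

Mismatches occur at site 4 (A/G, transition), site 8 (T/G, transversion), site 10 (C/T, transition), site 13 (A/T, transversion), site 19 (T/A, transversion), site 21 (T/C, transition), site 25 (G/T, transversion), site 27 (G/A, transition).
Of the 8 differences, 4 transitions and 4 transversions over 27 sites: P = 4/27 = 0.148148, Q = 4/27 = 0.148148.
d = −0.5·ln(0.555556) − 0.25·ln(0.703704) = −0.5·(-0.587786) − 0.25·(-0.351397) = 0.3817.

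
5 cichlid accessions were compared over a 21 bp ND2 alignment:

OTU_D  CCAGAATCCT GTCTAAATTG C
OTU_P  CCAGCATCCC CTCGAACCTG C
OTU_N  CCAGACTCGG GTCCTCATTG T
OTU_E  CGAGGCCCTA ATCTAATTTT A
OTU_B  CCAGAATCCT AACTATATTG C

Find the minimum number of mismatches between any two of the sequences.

Pairwise Hamming distances:
  OTU_D vs OTU_P: 6
  OTU_D vs OTU_N: 7
  OTU_D vs OTU_E: 10
  OTU_D vs OTU_B: 3
  OTU_P vs OTU_N: 11
  OTU_P vs OTU_E: 12
  OTU_P vs OTU_B: 8
  OTU_N vs OTU_E: 12
  OTU_N vs OTU_B: 9
  OTU_E vs OTU_B: 11
The smallest is 3, between OTU_D and OTU_B.

3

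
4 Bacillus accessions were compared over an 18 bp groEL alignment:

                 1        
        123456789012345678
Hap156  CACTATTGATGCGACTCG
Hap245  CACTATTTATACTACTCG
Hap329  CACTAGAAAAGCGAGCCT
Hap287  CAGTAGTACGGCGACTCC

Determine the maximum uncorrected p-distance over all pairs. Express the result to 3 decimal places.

Pairwise Hamming distances:
  Hap156 vs Hap245: 3
  Hap156 vs Hap329: 7
  Hap156 vs Hap287: 6
  Hap245 vs Hap329: 9
  Hap245 vs Hap287: 8
  Hap329 vs Hap287: 7
The largest is 9 mismatches, between Hap245 and Hap329; p = 9/18 = 0.500.

0.500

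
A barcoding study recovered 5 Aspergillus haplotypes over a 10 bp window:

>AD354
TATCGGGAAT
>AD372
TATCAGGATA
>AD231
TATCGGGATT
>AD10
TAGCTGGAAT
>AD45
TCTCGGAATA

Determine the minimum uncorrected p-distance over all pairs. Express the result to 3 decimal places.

0.100

Pairwise Hamming distances:
  AD354 vs AD372: 3
  AD354 vs AD231: 1
  AD354 vs AD10: 2
  AD354 vs AD45: 4
  AD372 vs AD231: 2
  AD372 vs AD10: 4
  AD372 vs AD45: 3
  AD231 vs AD10: 3
  AD231 vs AD45: 3
  AD10 vs AD45: 6
The smallest is 1 mismatch, between AD354 and AD231; p = 1/10 = 0.100.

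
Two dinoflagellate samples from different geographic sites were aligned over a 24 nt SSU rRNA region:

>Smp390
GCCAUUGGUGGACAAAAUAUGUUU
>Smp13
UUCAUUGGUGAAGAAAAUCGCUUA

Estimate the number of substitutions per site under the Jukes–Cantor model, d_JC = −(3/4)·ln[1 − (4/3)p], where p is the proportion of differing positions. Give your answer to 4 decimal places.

0.4408

Mismatches occur at site 1 (G/U), site 2 (C/U), site 11 (G/A), site 13 (C/G), site 19 (A/C), site 20 (U/G), site 21 (G/C), site 24 (U/A).
p = 8/24 = 0.333333.
d = −0.75 · ln(1 − (4/3)·0.333333) = −0.75 · ln(0.555556) = −0.75 · (-0.587786) = 0.4408.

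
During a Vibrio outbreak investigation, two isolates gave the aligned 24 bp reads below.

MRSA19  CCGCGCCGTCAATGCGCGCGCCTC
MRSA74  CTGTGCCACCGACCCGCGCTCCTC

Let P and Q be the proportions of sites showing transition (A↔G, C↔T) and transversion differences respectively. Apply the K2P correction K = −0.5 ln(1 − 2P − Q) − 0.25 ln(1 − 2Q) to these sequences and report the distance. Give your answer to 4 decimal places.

Differing sites — 2:C/T (Ti); 4:C/T (Ti); 8:G/A (Ti); 9:T/C (Ti); 11:A/G (Ti); 13:T/C (Ti); 14:G/C (Tv); 20:G/T (Tv).
Of the 8 differences, 6 transitions and 2 transversions over 24 sites: P = 6/24 = 0.250000, Q = 2/24 = 0.083333.
d = −0.5·ln(0.416667) − 0.25·ln(0.833334) = −0.5·(-0.875468) − 0.25·(-0.182321) = 0.4833.

0.4833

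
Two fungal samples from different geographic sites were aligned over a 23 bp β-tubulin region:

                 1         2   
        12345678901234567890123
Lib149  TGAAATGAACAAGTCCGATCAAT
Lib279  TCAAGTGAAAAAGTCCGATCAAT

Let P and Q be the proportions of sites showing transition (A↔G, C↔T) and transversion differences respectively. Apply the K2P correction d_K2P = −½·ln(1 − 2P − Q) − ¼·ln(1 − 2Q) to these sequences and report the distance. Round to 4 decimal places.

Mismatches occur at site 2 (G↔C, transversion), site 5 (A↔G, transition), site 10 (C↔A, transversion).
Of the 3 differences, 1 transition and 2 transversions over 23 sites: P = 1/23 = 0.043478, Q = 2/23 = 0.086957.
d = −0.5·ln(0.826087) − 0.25·ln(0.826086) = −0.5·(-0.191055) − 0.25·(-0.191056) = 0.1433.

0.1433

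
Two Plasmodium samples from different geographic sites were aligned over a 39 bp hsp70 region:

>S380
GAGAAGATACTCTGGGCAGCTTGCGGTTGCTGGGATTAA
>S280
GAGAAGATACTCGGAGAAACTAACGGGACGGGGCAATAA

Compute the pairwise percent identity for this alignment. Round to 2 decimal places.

Differing sites — 13:T/G; 15:G/A; 17:C/A; 19:G/A; 22:T/A; 23:G/A; 27:T/G; 28:T/A; 29:G/C; 30:C/G; 31:T/G; 34:G/C; 36:T/A.
26 of the 39 sites match, so the percent identity is 26/39 × 100 = 66.67%.

66.67%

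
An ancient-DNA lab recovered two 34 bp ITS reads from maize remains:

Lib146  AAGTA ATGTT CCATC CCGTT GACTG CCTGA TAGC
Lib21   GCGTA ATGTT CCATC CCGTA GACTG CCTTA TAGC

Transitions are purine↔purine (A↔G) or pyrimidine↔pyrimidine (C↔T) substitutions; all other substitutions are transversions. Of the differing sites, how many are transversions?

3

Mismatches occur at site 1 (A/G, transition), site 2 (A/C, transversion), site 20 (T/A, transversion), site 29 (G/T, transversion).
Of the 4 differences, 1 transition and 3 transversions, so the answer is 3.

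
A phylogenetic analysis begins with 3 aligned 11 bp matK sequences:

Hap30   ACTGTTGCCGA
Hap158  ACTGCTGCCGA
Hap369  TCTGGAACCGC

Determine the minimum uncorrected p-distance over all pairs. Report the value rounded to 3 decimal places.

0.091

Pairwise Hamming distances:
  Hap30 vs Hap158: 1
  Hap30 vs Hap369: 5
  Hap158 vs Hap369: 5
The smallest is 1 mismatch, between Hap30 and Hap158; p = 1/11 = 0.091.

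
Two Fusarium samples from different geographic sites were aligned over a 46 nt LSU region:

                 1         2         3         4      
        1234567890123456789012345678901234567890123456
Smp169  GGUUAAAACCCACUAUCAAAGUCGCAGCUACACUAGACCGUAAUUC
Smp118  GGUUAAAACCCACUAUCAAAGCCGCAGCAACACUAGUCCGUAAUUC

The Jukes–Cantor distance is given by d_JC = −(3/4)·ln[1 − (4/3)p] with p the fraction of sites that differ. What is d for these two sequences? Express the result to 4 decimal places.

0.0682

Mismatches occur at site 22 (U→C), site 29 (U→A), site 37 (A→U).
p = 3/46 = 0.065217.
d = −0.75 · ln(1 − (4/3)·0.065217) = −0.75 · ln(0.913044) = −0.75 · (-0.090971) = 0.0682.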